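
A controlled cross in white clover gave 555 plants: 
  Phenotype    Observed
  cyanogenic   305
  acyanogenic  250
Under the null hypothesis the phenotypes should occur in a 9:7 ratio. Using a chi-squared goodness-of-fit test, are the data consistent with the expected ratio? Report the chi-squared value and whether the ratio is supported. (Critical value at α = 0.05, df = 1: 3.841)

Expected counts for N = 555 under a 9:7 ratio (total parts = 16):
  cyanogenic: 555 × 9/16 = 312.1875
  acyanogenic: 555 × 7/16 = 242.8125
χ² = Σ (O − E)² / E
  cyanogenic: (305 − 312.1875)² / 312.1875 = 0.1655
  acyanogenic: (250 − 242.8125)² / 242.8125 = 0.2128
χ² = 0.1655 + 0.2128 = 0.3783 ≈ 0.378
Degrees of freedom = 2 − 1 = 1; critical value at α = 0.05 is 3.841.
Since 0.378 < 3.841, we fail to reject the null hypothesis — the data are consistent with the 9:7 ratio.

0.378; consistent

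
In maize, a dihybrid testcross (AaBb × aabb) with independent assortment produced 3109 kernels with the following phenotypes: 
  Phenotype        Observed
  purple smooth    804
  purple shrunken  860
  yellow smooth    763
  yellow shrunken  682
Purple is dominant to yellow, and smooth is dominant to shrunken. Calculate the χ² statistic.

21.665

A dihybrid testcross with independent assortment gives a 1:1:1:1 ratio.
Expected counts for N = 3109 under a 1:1:1:1 ratio (total parts = 4):
  purple smooth: 3109 × 1/4 = 777.25
  purple shrunken: 3109 × 1/4 = 777.25
  yellow smooth: 3109 × 1/4 = 777.25
  yellow shrunken: 3109 × 1/4 = 777.25
χ² = Σ (O − E)² / E
  purple smooth: (804 − 777.25)² / 777.25 = 0.9206
  purple shrunken: (860 − 777.25)² / 777.25 = 8.8100
  yellow smooth: (763 − 777.25)² / 777.25 = 0.2613
  yellow shrunken: (682 − 777.25)² / 777.25 = 11.6726
χ² = 0.9206 + 8.8100 + 0.2613 + 11.6726 = 21.6645 ≈ 21.665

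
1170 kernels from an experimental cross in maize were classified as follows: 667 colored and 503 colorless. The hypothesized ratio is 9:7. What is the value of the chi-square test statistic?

0.274

Under the 9:7 hypothesis (Σ ratio = 16, N = 1170):
  colored: 1170 × 9/16 = 658.125
  colorless: 1170 × 7/16 = 511.875
χ² = Σ (O − E)² / E
  colored: (667 − 658.125)² / 658.125 = 0.1197
  colorless: (503 − 511.875)² / 511.875 = 0.1539
χ² = 0.1197 + 0.1539 = 0.2736 ≈ 0.274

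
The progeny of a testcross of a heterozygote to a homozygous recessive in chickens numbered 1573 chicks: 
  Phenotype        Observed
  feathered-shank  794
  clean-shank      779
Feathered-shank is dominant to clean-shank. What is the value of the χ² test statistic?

A testcross of a heterozygote (Aa × aa) gives a 1:1 phenotypic ratio.
Expected counts for N = 1573 under a 1:1 ratio (total parts = 2):
  feathered-shank: 1573 × 1/2 = 786.5
  clean-shank: 1573 × 1/2 = 786.5
χ² = Σ (O − E)² / E
  feathered-shank: (794 − 786.5)² / 786.5 = 0.0715
  clean-shank: (779 − 786.5)² / 786.5 = 0.0715
χ² = 0.0715 + 0.0715 = 0.143

0.143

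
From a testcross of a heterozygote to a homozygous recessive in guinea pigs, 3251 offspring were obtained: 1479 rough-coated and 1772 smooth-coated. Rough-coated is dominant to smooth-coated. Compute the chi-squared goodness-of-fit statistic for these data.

26.407

A testcross of a heterozygote (Aa × aa) gives a 1:1 phenotypic ratio.
Total ratio parts = 2. Expected numbers out of 3251:
  rough-coated: 3251 × 1/2 = 1625.5
  smooth-coated: 3251 × 1/2 = 1625.5
χ² = Σ (O − E)² / E
  rough-coated: (1479 − 1625.5)² / 1625.5 = 13.2035
  smooth-coated: (1772 − 1625.5)² / 1625.5 = 13.2035
χ² = 13.2035 + 13.2035 = 26.407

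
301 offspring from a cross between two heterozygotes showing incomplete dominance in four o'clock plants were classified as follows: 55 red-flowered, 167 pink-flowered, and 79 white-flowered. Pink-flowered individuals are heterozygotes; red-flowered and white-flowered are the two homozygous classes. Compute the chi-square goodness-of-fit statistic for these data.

7.445

With incomplete dominance, a heterozygote × heterozygote cross gives a 1:2:1 phenotypic ratio.
Total ratio parts = 4. Expected numbers out of 301:
  red-flowered: 301 × 1/4 = 75.25
  pink-flowered: 301 × 2/4 = 150.5
  white-flowered: 301 × 1/4 = 75.25
χ² = Σ (O − E)² / E
  red-flowered: (55 − 75.25)² / 75.25 = 5.4493
  pink-flowered: (167 − 150.5)² / 150.5 = 1.8090
  white-flowered: (79 − 75.25)² / 75.25 = 0.1869
χ² = 5.4493 + 1.8090 + 0.1869 = 7.4452 ≈ 7.445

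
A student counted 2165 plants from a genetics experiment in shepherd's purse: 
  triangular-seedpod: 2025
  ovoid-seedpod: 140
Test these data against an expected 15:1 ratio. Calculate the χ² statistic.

0.173

Under the 15:1 hypothesis (Σ ratio = 16, N = 2165):
  triangular-seedpod: 2165 × 15/16 = 2029.6875
  ovoid-seedpod: 2165 × 1/16 = 135.3125
χ² = Σ (O − E)² / E
  triangular-seedpod: (2025 − 2029.6875)² / 2029.6875 = 0.0108
  ovoid-seedpod: (140 − 135.3125)² / 135.3125 = 0.1624
χ² = 0.0108 + 0.1624 = 0.1732 ≈ 0.173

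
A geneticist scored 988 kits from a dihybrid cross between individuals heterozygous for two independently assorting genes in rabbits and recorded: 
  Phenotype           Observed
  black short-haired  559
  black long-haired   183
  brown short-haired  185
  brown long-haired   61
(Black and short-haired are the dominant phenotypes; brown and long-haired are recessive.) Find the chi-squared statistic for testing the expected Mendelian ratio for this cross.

0.056

A dihybrid F₂ with independent assortment and complete dominance at both loci gives a 9:3:3:1 phenotypic ratio.
The 9:3:3:1 ratio has 16 parts, so with N = 988 the expected counts are:
  black short-haired: 988 × 9/16 = 555.75
  black long-haired: 988 × 3/16 = 185.25
  brown short-haired: 988 × 3/16 = 185.25
  brown long-haired: 988 × 1/16 = 61.75
χ² = Σ (O − E)² / E
  black short-haired: (559 − 555.75)² / 555.75 = 0.0190
  black long-haired: (183 − 185.25)² / 185.25 = 0.0273
  brown short-haired: (185 − 185.25)² / 185.25 = 0.0003
  brown long-haired: (61 − 61.75)² / 61.75 = 0.0091
χ² = 0.0190 + 0.0273 + 0.0003 + 0.0091 = 0.0557 ≈ 0.056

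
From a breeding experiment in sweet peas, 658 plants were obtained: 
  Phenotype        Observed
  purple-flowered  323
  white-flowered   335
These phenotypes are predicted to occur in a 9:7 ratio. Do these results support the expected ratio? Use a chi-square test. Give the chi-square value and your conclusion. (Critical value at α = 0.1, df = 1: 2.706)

13.714; not consistent

Expected counts for N = 658 under a 9:7 ratio (total parts = 16):
  purple-flowered: 658 × 9/16 = 370.125
  white-flowered: 658 × 7/16 = 287.875
χ² = Σ (O − E)² / E
  purple-flowered: (323 − 370.125)² / 370.125 = 6.0000
  white-flowered: (335 − 287.875)² / 287.875 = 7.7143
χ² = 6.0000 + 7.7143 = 13.7143 ≈ 13.714
Degrees of freedom = 2 − 1 = 1; critical value at α = 0.1 is 2.706.
Since 13.714 > 2.706, we reject the null hypothesis — the data do not fit the 9:7 ratio.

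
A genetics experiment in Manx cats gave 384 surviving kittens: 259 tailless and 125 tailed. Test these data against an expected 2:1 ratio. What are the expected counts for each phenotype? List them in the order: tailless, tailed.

Total ratio parts = 3. Expected numbers out of 384:
  tailless: 384 × 2/3 = 256
  tailed: 384 × 1/3 = 128

256, 128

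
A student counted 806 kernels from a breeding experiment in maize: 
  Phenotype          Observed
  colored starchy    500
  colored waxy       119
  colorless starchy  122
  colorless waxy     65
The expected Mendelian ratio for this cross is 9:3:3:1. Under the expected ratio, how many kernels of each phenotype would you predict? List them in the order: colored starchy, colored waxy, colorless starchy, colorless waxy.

Total ratio parts = 16. Expected numbers out of 806:
  colored starchy: 806 × 9/16 = 453.375
  colored waxy: 806 × 3/16 = 151.125
  colorless starchy: 806 × 3/16 = 151.125
  colorless waxy: 806 × 1/16 = 50.375

453.375, 151.125, 151.125, 50.375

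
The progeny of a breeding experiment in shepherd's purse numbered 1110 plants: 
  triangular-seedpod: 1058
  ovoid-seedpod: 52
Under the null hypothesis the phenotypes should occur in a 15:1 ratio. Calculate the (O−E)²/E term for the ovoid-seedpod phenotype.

Expected counts for N = 1110 under a 15:1 ratio (total parts = 16):
  triangular-seedpod: 1110 × 15/16 = 1040.625
  ovoid-seedpod: 1110 × 1/16 = 69.375
Contribution of ovoid-seedpod: (52 − 69.375)² / 69.375 = 4.3516

4.352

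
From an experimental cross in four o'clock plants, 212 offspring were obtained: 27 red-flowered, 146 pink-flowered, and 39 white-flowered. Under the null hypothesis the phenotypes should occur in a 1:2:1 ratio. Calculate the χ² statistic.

Under the 1:2:1 hypothesis (Σ ratio = 4, N = 212):
  red-flowered: 212 × 1/4 = 53
  pink-flowered: 212 × 2/4 = 106
  white-flowered: 212 × 1/4 = 53
χ² = Σ (O − E)² / E
  red-flowered: (27 − 53)² / 53 = 12.7547
  pink-flowered: (146 − 106)² / 106 = 15.0943
  white-flowered: (39 − 53)² / 53 = 3.6981
χ² = 12.7547 + 15.0943 + 3.6981 = 31.5471 ≈ 31.547

31.547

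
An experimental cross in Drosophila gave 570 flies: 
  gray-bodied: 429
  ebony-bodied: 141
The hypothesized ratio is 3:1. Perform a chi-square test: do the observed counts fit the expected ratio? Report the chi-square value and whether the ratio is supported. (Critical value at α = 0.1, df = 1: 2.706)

0.021; consistent

The 3:1 ratio has 4 parts, so with N = 570 the expected counts are:
  gray-bodied: 570 × 3/4 = 427.5
  ebony-bodied: 570 × 1/4 = 142.5
χ² = Σ (O − E)² / E
  gray-bodied: (429 − 427.5)² / 427.5 = 0.0053
  ebony-bodied: (141 − 142.5)² / 142.5 = 0.0158
χ² = 0.0053 + 0.0158 = 0.0211 ≈ 0.021
Degrees of freedom = 2 − 1 = 1; critical value at α = 0.1 is 2.706.
Since 0.021 < 2.706, we fail to reject the null hypothesis — the data are consistent with the 3:1 ratio.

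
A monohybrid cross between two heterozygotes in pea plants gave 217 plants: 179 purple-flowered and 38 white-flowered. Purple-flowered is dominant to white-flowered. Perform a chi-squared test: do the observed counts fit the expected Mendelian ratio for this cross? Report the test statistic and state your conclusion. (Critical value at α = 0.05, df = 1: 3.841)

For a monohybrid cross between heterozygotes with complete dominance, the expected phenotypic ratio is 3:1.
Under the 3:1 hypothesis (Σ ratio = 4, N = 217):
  purple-flowered: 217 × 3/4 = 162.75
  white-flowered: 217 × 1/4 = 54.25
χ² = Σ (O − E)² / E
  purple-flowered: (179 − 162.75)² / 162.75 = 1.6225
  white-flowered: (38 − 54.25)² / 54.25 = 4.8675
χ² = 1.6225 + 4.8675 = 6.490
Degrees of freedom = 2 − 1 = 1; critical value at α = 0.05 is 3.841.
Since 6.490 > 3.841, we reject the null hypothesis — the data do not fit the 3:1 ratio.

6.490; not consistent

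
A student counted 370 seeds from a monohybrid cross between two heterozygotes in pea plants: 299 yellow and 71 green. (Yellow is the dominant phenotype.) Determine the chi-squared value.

6.663

For a monohybrid cross between heterozygotes with complete dominance, the expected phenotypic ratio is 3:1.
The 3:1 ratio has 4 parts, so with N = 370 the expected counts are:
  yellow: 370 × 3/4 = 277.5
  green: 370 × 1/4 = 92.5
χ² = Σ (O − E)² / E
  yellow: (299 − 277.5)² / 277.5 = 1.6658
  green: (71 − 92.5)² / 92.5 = 4.9973
χ² = 1.6658 + 4.9973 = 6.6631 ≈ 6.663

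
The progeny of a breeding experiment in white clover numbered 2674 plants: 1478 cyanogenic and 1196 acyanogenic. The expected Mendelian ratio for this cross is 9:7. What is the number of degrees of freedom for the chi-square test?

1

A goodness-of-fit test with 2 phenotype classes has df = 2 − 1 = 1.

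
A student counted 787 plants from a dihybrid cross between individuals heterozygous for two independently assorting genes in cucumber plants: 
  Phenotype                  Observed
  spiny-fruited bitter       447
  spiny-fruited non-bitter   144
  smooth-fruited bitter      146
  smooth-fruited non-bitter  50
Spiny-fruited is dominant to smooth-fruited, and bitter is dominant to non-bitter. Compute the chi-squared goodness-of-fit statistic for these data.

A dihybrid F₂ with independent assortment and complete dominance at both loci gives a 9:3:3:1 phenotypic ratio.
Under the 9:3:3:1 hypothesis (Σ ratio = 16, N = 787):
  spiny-fruited bitter: 787 × 9/16 = 442.6875
  spiny-fruited non-bitter: 787 × 3/16 = 147.5625
  smooth-fruited bitter: 787 × 3/16 = 147.5625
  smooth-fruited non-bitter: 787 × 1/16 = 49.1875
χ² = Σ (O − E)² / E
  spiny-fruited bitter: (447 − 442.6875)² / 442.6875 = 0.0420
  spiny-fruited non-bitter: (144 − 147.5625)² / 147.5625 = 0.0860
  smooth-fruited bitter: (146 − 147.5625)² / 147.5625 = 0.0165
  smooth-fruited non-bitter: (50 − 49.1875)² / 49.1875 = 0.0134
χ² = 0.0420 + 0.0860 + 0.0165 + 0.0134 = 0.1579 ≈ 0.158

0.158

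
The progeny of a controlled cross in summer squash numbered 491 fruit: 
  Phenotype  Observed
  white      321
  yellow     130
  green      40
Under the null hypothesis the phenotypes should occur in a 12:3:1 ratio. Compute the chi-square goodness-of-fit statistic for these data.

24.522

Expected counts for N = 491 under a 12:3:1 ratio (total parts = 16):
  white: 491 × 12/16 = 368.25
  yellow: 491 × 3/16 = 92.0625
  green: 491 × 1/16 = 30.6875
χ² = Σ (O − E)² / E
  white: (321 − 368.25)² / 368.25 = 6.0626
  yellow: (130 − 92.0625)² / 92.0625 = 15.6334
  green: (40 − 30.6875)² / 30.6875 = 2.8260
χ² = 6.0626 + 15.6334 + 2.8260 = 24.522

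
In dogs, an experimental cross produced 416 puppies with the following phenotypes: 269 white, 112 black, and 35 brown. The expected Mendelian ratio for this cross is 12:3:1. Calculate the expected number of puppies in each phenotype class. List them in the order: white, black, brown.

Expected counts for N = 416 under a 12:3:1 ratio (total parts = 16):
  white: 416 × 12/16 = 312
  black: 416 × 3/16 = 78
  brown: 416 × 1/16 = 26

312, 78, 26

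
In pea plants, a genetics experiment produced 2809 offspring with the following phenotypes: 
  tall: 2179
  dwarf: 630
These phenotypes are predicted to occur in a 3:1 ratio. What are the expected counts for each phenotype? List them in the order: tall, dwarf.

Expected counts for N = 2809 under a 3:1 ratio (total parts = 4):
  tall: 2809 × 3/4 = 2106.75
  dwarf: 2809 × 1/4 = 702.25

2106.75, 702.25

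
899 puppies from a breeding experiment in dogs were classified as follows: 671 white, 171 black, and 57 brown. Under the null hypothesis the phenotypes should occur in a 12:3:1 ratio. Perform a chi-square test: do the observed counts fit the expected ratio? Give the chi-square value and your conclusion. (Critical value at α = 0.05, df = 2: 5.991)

0.063; consistent

Total ratio parts = 16. Expected numbers out of 899:
  white: 899 × 12/16 = 674.25
  black: 899 × 3/16 = 168.5625
  brown: 899 × 1/16 = 56.1875
χ² = Σ (O − E)² / E
  white: (671 − 674.25)² / 674.25 = 0.0157
  black: (171 − 168.5625)² / 168.5625 = 0.0352
  brown: (57 − 56.1875)² / 56.1875 = 0.0117
χ² = 0.0157 + 0.0352 + 0.0117 = 0.0626 ≈ 0.063
Degrees of freedom = 3 − 1 = 2; critical value at α = 0.05 is 5.991.
Since 0.063 < 5.991, we fail to reject the null hypothesis — the data are consistent with the 12:3:1 ratio.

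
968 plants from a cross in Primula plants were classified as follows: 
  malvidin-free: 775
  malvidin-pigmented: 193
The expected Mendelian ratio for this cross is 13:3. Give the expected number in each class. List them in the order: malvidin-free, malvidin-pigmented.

Under the 13:3 hypothesis (Σ ratio = 16, N = 968):
  malvidin-free: 968 × 13/16 = 786.5
  malvidin-pigmented: 968 × 3/16 = 181.5

786.5, 181.5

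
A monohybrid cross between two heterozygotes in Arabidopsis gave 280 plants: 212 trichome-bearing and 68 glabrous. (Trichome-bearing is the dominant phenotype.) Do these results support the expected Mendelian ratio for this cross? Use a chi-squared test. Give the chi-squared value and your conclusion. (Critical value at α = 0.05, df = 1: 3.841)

0.076; consistent

For a monohybrid cross between heterozygotes with complete dominance, the expected phenotypic ratio is 3:1.
Under the 3:1 hypothesis (Σ ratio = 4, N = 280):
  trichome-bearing: 280 × 3/4 = 210
  glabrous: 280 × 1/4 = 70
χ² = Σ (O − E)² / E
  trichome-bearing: (212 − 210)² / 210 = 0.0190
  glabrous: (68 − 70)² / 70 = 0.0571
χ² = 0.0190 + 0.0571 = 0.0761 ≈ 0.076
Degrees of freedom = 2 − 1 = 1; critical value at α = 0.05 is 3.841.
Since 0.076 < 3.841, we fail to reject the null hypothesis — the data are consistent with the 3:1 ratio.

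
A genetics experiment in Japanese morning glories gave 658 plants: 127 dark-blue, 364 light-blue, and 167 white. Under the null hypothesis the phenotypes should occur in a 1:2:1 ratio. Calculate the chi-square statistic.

12.310

The 1:2:1 ratio has 4 parts, so with N = 658 the expected counts are:
  dark-blue: 658 × 1/4 = 164.5
  light-blue: 658 × 2/4 = 329
  white: 658 × 1/4 = 164.5
χ² = Σ (O − E)² / E
  dark-blue: (127 − 164.5)² / 164.5 = 8.5486
  light-blue: (364 − 329)² / 329 = 3.7234
  white: (167 − 164.5)² / 164.5 = 0.0380
χ² = 8.5486 + 3.7234 + 0.0380 = 12.310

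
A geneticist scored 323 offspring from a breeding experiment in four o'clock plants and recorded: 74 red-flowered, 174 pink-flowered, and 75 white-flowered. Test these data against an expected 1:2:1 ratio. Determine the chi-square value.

1.941

Under the 1:2:1 hypothesis (Σ ratio = 4, N = 323):
  red-flowered: 323 × 1/4 = 80.75
  pink-flowered: 323 × 2/4 = 161.5
  white-flowered: 323 × 1/4 = 80.75
χ² = Σ (O − E)² / E
  red-flowered: (74 − 80.75)² / 80.75 = 0.5642
  pink-flowered: (174 − 161.5)² / 161.5 = 0.9675
  white-flowered: (75 − 80.75)² / 80.75 = 0.4094
χ² = 0.5642 + 0.9675 + 0.4094 = 1.9411 ≈ 1.941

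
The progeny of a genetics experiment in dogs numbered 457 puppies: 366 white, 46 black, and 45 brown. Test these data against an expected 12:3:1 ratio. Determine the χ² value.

The 12:3:1 ratio has 16 parts, so with N = 457 the expected counts are:
  white: 457 × 12/16 = 342.75
  black: 457 × 3/16 = 85.6875
  brown: 457 × 1/16 = 28.5625
χ² = Σ (O − E)² / E
  white: (366 − 342.75)² / 342.75 = 1.5771
  black: (46 − 85.6875)² / 85.6875 = 18.3819
  brown: (45 − 28.5625)² / 28.5625 = 9.4597
χ² = 1.5771 + 18.3819 + 9.4597 = 29.4187 ≈ 29.419

29.419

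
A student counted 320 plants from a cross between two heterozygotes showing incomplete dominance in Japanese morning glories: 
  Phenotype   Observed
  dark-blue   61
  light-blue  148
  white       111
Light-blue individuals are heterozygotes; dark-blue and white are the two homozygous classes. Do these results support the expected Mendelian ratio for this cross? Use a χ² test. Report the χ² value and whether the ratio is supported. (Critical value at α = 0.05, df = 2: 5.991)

With incomplete dominance, a heterozygote × heterozygote cross gives a 1:2:1 phenotypic ratio.
Under the 1:2:1 hypothesis (Σ ratio = 4, N = 320):
  dark-blue: 320 × 1/4 = 80
  light-blue: 320 × 2/4 = 160
  white: 320 × 1/4 = 80
χ² = Σ (O − E)² / E
  dark-blue: (61 − 80)² / 80 = 4.5125
  light-blue: (148 − 160)² / 160 = 0.9000
  white: (111 − 80)² / 80 = 12.0125
χ² = 4.5125 + 0.9000 + 12.0125 = 17.425
Degrees of freedom = 3 − 1 = 2; critical value at α = 0.05 is 5.991.
Since 17.425 > 5.991, we reject the null hypothesis — the data do not fit the 1:2:1 ratio.

17.425; not consistent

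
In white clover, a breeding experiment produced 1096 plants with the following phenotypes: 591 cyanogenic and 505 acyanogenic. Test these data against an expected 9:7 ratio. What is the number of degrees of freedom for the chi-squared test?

1

A goodness-of-fit test with 2 phenotype classes has df = 2 − 1 = 1.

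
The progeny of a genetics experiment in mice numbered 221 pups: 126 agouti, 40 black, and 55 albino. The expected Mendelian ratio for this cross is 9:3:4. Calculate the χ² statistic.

0.074

Expected counts for N = 221 under a 9:3:4 ratio (total parts = 16):
  agouti: 221 × 9/16 = 124.3125
  black: 221 × 3/16 = 41.4375
  albino: 221 × 4/16 = 55.25
χ² = Σ (O − E)² / E
  agouti: (126 − 124.3125)² / 124.3125 = 0.0229
  black: (40 − 41.4375)² / 41.4375 = 0.0499
  albino: (55 − 55.25)² / 55.25 = 0.0011
χ² = 0.0229 + 0.0499 + 0.0011 = 0.0739 ≈ 0.074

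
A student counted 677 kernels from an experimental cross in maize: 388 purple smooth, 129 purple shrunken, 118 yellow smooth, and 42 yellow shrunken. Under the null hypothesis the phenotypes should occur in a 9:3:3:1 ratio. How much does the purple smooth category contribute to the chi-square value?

0.136

The 9:3:3:1 ratio has 16 parts, so with N = 677 the expected counts are:
  purple smooth: 677 × 9/16 = 380.8125
  purple shrunken: 677 × 3/16 = 126.9375
  yellow smooth: 677 × 3/16 = 126.9375
  yellow shrunken: 677 × 1/16 = 42.3125
Contribution of purple smooth: (388 − 380.8125)² / 380.8125 = 0.1357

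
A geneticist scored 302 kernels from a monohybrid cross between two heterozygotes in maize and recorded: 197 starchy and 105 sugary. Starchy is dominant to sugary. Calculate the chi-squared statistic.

15.369

For a monohybrid cross between heterozygotes with complete dominance, the expected phenotypic ratio is 3:1.
The 3:1 ratio has 4 parts, so with N = 302 the expected counts are:
  starchy: 302 × 3/4 = 226.5
  sugary: 302 × 1/4 = 75.5
χ² = Σ (O − E)² / E
  starchy: (197 − 226.5)² / 226.5 = 3.8422
  sugary: (105 − 75.5)² / 75.5 = 11.5265
χ² = 3.8422 + 11.5265 = 15.3687 ≈ 15.369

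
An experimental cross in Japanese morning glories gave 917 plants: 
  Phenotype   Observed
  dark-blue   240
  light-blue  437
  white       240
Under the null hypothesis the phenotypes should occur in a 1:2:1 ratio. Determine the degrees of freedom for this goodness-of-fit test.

A goodness-of-fit test with 3 phenotype classes has df = 3 − 1 = 2.

2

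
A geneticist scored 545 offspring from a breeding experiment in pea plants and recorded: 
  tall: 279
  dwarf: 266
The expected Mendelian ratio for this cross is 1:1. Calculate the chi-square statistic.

0.310

Expected counts for N = 545 under a 1:1 ratio (total parts = 2):
  tall: 545 × 1/2 = 272.5
  dwarf: 545 × 1/2 = 272.5
χ² = Σ (O − E)² / E
  tall: (279 − 272.5)² / 272.5 = 0.1550
  dwarf: (266 − 272.5)² / 272.5 = 0.1550
χ² = 0.1550 + 0.1550 = 0.310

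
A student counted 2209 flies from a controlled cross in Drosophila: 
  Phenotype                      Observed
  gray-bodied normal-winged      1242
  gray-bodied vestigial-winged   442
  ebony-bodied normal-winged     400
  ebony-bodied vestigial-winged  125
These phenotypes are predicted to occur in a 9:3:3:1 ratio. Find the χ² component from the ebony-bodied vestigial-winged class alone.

1.236

Total ratio parts = 16. Expected numbers out of 2209:
  gray-bodied normal-winged: 2209 × 9/16 = 1242.5625
  gray-bodied vestigial-winged: 2209 × 3/16 = 414.1875
  ebony-bodied normal-winged: 2209 × 3/16 = 414.1875
  ebony-bodied vestigial-winged: 2209 × 1/16 = 138.0625
Contribution of ebony-bodied vestigial-winged: (125 − 138.0625)² / 138.0625 = 1.2359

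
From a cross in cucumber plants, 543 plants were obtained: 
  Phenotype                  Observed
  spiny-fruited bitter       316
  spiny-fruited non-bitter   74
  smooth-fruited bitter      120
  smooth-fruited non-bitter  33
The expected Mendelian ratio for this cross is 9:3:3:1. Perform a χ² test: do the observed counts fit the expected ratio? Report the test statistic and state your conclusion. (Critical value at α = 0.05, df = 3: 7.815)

Under the 9:3:3:1 hypothesis (Σ ratio = 16, N = 543):
  spiny-fruited bitter: 543 × 9/16 = 305.4375
  spiny-fruited non-bitter: 543 × 3/16 = 101.8125
  smooth-fruited bitter: 543 × 3/16 = 101.8125
  smooth-fruited non-bitter: 543 × 1/16 = 33.9375
χ² = Σ (O − E)² / E
  spiny-fruited bitter: (316 − 305.4375)² / 305.4375 = 0.3653
  spiny-fruited non-bitter: (74 − 101.8125)² / 101.8125 = 7.5976
  smooth-fruited bitter: (120 − 101.8125)² / 101.8125 = 3.2490
  smooth-fruited non-bitter: (33 − 33.9375)² / 33.9375 = 0.0259
χ² = 0.3653 + 7.5976 + 3.2490 + 0.0259 = 11.2378 ≈ 11.238
Degrees of freedom = 4 − 1 = 3; critical value at α = 0.05 is 7.815.
Since 11.238 > 7.815, we reject the null hypothesis — the data do not fit the 9:3:3:1 ratio.

11.238; not consistent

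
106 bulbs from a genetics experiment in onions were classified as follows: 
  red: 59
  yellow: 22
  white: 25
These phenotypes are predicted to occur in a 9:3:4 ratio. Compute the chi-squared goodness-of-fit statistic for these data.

Total ratio parts = 16. Expected numbers out of 106:
  red: 106 × 9/16 = 59.625
  yellow: 106 × 3/16 = 19.875
  white: 106 × 4/16 = 26.5
χ² = Σ (O − E)² / E
  red: (59 − 59.625)² / 59.625 = 0.0066
  yellow: (22 − 19.875)² / 19.875 = 0.2272
  white: (25 − 26.5)² / 26.5 = 0.0849
χ² = 0.0066 + 0.2272 + 0.0849 = 0.3187 ≈ 0.319

0.319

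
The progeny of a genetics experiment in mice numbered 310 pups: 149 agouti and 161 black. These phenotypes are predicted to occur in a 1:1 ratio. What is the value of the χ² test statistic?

0.465

Under the 1:1 hypothesis (Σ ratio = 2, N = 310):
  agouti: 310 × 1/2 = 155
  black: 310 × 1/2 = 155
χ² = Σ (O − E)² / E
  agouti: (149 − 155)² / 155 = 0.2323
  black: (161 − 155)² / 155 = 0.2323
χ² = 0.2323 + 0.2323 = 0.4646 ≈ 0.465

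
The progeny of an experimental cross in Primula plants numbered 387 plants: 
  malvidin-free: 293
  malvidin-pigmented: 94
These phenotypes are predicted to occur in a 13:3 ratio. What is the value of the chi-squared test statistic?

Under the 13:3 hypothesis (Σ ratio = 16, N = 387):
  malvidin-free: 387 × 13/16 = 314.4375
  malvidin-pigmented: 387 × 3/16 = 72.5625
χ² = Σ (O − E)² / E
  malvidin-free: (293 − 314.4375)² / 314.4375 = 1.4616
  malvidin-pigmented: (94 − 72.5625)² / 72.5625 = 6.3334
χ² = 1.4616 + 6.3334 = 7.795

7.795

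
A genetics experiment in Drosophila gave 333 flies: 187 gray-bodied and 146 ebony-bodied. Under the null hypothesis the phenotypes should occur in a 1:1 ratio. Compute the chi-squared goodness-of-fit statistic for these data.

Expected counts for N = 333 under a 1:1 ratio (total parts = 2):
  gray-bodied: 333 × 1/2 = 166.5
  ebony-bodied: 333 × 1/2 = 166.5
χ² = Σ (O − E)² / E
  gray-bodied: (187 − 166.5)² / 166.5 = 2.5240
  ebony-bodied: (146 − 166.5)² / 166.5 = 2.5240
χ² = 2.5240 + 2.5240 = 5.048

5.048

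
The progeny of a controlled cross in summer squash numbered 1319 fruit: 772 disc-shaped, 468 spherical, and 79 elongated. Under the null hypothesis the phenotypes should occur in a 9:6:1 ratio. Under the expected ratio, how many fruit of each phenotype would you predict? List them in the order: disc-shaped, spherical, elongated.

Under the 9:6:1 hypothesis (Σ ratio = 16, N = 1319):
  disc-shaped: 1319 × 9/16 = 741.9375
  spherical: 1319 × 6/16 = 494.625
  elongated: 1319 × 1/16 = 82.4375

741.9375, 494.625, 82.4375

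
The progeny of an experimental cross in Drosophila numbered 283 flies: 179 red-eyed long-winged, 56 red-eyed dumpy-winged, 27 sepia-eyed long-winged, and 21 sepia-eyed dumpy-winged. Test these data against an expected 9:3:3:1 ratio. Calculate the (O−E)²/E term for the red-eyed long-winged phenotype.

2.466

Expected counts for N = 283 under a 9:3:3:1 ratio (total parts = 16):
  red-eyed long-winged: 283 × 9/16 = 159.1875
  red-eyed dumpy-winged: 283 × 3/16 = 53.0625
  sepia-eyed long-winged: 283 × 3/16 = 53.0625
  sepia-eyed dumpy-winged: 283 × 1/16 = 17.6875
Contribution of red-eyed long-winged: (179 − 159.1875)² / 159.1875 = 2.4659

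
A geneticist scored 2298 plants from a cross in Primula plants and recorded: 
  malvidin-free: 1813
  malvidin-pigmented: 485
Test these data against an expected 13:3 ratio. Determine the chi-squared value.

8.368

The 13:3 ratio has 16 parts, so with N = 2298 the expected counts are:
  malvidin-free: 2298 × 13/16 = 1867.125
  malvidin-pigmented: 2298 × 3/16 = 430.875
χ² = Σ (O − E)² / E
  malvidin-free: (1813 − 1867.125)² / 1867.125 = 1.5690
  malvidin-pigmented: (485 − 430.875)² / 430.875 = 6.7990
χ² = 1.5690 + 6.7990 = 8.368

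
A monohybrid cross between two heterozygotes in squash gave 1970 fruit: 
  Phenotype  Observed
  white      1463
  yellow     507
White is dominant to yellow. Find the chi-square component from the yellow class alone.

0.427

For a monohybrid cross between heterozygotes with complete dominance, the expected phenotypic ratio is 3:1.
Expected counts for N = 1970 under a 3:1 ratio (total parts = 4):
  white: 1970 × 3/4 = 1477.5
  yellow: 1970 × 1/4 = 492.5
Contribution of yellow: (507 − 492.5)² / 492.5 = 0.4269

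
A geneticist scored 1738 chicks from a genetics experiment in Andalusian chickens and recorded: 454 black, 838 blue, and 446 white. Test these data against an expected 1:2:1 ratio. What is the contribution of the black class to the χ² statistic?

The 1:2:1 ratio has 4 parts, so with N = 1738 the expected counts are:
  black: 1738 × 1/4 = 434.5
  blue: 1738 × 2/4 = 869
  white: 1738 × 1/4 = 434.5
Contribution of black: (454 − 434.5)² / 434.5 = 0.8751

0.875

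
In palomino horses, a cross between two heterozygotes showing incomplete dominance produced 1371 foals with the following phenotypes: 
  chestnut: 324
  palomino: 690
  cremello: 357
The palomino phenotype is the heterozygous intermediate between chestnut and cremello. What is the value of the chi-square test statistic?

With incomplete dominance, a heterozygote × heterozygote cross gives a 1:2:1 phenotypic ratio.
Total ratio parts = 4. Expected numbers out of 1371:
  chestnut: 1371 × 1/4 = 342.75
  palomino: 1371 × 2/4 = 685.5
  cremello: 1371 × 1/4 = 342.75
χ² = Σ (O − E)² / E
  chestnut: (324 − 342.75)² / 342.75 = 1.0257
  palomino: (690 − 685.5)² / 685.5 = 0.0295
  cremello: (357 − 342.75)² / 342.75 = 0.5925
χ² = 1.0257 + 0.0295 + 0.5925 = 1.6477 ≈ 1.648

1.648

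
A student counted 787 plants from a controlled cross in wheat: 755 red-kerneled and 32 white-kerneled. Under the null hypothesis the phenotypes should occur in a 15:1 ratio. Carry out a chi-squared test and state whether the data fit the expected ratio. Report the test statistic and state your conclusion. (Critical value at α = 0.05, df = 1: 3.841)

Under the 15:1 hypothesis (Σ ratio = 16, N = 787):
  red-kerneled: 787 × 15/16 = 737.8125
  white-kerneled: 787 × 1/16 = 49.1875
χ² = Σ (O − E)² / E
  red-kerneled: (755 − 737.8125)² / 737.8125 = 0.4004
  white-kerneled: (32 − 49.1875)² / 49.1875 = 6.0058
χ² = 0.4004 + 6.0058 = 6.4062 ≈ 6.406
Degrees of freedom = 2 − 1 = 1; critical value at α = 0.05 is 3.841.
Since 6.406 > 3.841, we reject the null hypothesis — the data do not fit the 15:1 ratio.

6.406; not consistent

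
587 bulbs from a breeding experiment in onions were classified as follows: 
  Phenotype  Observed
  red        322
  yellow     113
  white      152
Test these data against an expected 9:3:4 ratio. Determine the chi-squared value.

0.469

Under the 9:3:4 hypothesis (Σ ratio = 16, N = 587):
  red: 587 × 9/16 = 330.1875
  yellow: 587 × 3/16 = 110.0625
  white: 587 × 4/16 = 146.75
χ² = Σ (O − E)² / E
  red: (322 − 330.1875)² / 330.1875 = 0.2030
  yellow: (113 − 110.0625)² / 110.0625 = 0.0784
  white: (152 − 146.75)² / 146.75 = 0.1878
χ² = 0.2030 + 0.0784 + 0.1878 = 0.4692 ≈ 0.469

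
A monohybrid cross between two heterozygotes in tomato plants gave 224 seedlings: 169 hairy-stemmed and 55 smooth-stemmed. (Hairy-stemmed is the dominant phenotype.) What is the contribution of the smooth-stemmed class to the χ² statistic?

0.018

For a monohybrid cross between heterozygotes with complete dominance, the expected phenotypic ratio is 3:1.
Under the 3:1 hypothesis (Σ ratio = 4, N = 224):
  hairy-stemmed: 224 × 3/4 = 168
  smooth-stemmed: 224 × 1/4 = 56
Contribution of smooth-stemmed: (55 − 56)² / 56 = 0.0179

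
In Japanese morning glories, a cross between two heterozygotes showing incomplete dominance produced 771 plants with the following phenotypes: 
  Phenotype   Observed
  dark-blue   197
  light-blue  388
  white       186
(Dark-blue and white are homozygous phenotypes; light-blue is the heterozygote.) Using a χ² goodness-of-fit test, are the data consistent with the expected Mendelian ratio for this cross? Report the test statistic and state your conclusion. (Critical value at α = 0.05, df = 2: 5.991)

0.346; consistent

With incomplete dominance, a heterozygote × heterozygote cross gives a 1:2:1 phenotypic ratio.
Total ratio parts = 4. Expected numbers out of 771:
  dark-blue: 771 × 1/4 = 192.75
  light-blue: 771 × 2/4 = 385.5
  white: 771 × 1/4 = 192.75
χ² = Σ (O − E)² / E
  dark-blue: (197 − 192.75)² / 192.75 = 0.0937
  light-blue: (388 − 385.5)² / 385.5 = 0.0162
  white: (186 − 192.75)² / 192.75 = 0.2364
χ² = 0.0937 + 0.0162 + 0.2364 = 0.3463 ≈ 0.346
Degrees of freedom = 3 − 1 = 2; critical value at α = 0.05 is 5.991.
Since 0.346 < 5.991, we fail to reject the null hypothesis — the data are consistent with the 1:2:1 ratio.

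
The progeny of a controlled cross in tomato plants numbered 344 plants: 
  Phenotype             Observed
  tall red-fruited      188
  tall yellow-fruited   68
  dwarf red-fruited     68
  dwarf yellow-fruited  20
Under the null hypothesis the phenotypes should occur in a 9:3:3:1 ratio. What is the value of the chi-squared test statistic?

0.641

Expected counts for N = 344 under a 9:3:3:1 ratio (total parts = 16):
  tall red-fruited: 344 × 9/16 = 193.5
  tall yellow-fruited: 344 × 3/16 = 64.5
  dwarf red-fruited: 344 × 3/16 = 64.5
  dwarf yellow-fruited: 344 × 1/16 = 21.5
χ² = Σ (O − E)² / E
  tall red-fruited: (188 − 193.5)² / 193.5 = 0.1563
  tall yellow-fruited: (68 − 64.5)² / 64.5 = 0.1899
  dwarf red-fruited: (68 − 64.5)² / 64.5 = 0.1899
  dwarf yellow-fruited: (20 − 21.5)² / 21.5 = 0.1047
χ² = 0.1563 + 0.1899 + 0.1899 + 0.1047 = 0.6408 ≈ 0.641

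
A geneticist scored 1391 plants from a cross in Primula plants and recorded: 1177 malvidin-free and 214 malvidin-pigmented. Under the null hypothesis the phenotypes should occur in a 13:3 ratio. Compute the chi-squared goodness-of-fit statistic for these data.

10.341

Under the 13:3 hypothesis (Σ ratio = 16, N = 1391):
  malvidin-free: 1391 × 13/16 = 1130.1875
  malvidin-pigmented: 1391 × 3/16 = 260.8125
χ² = Σ (O − E)² / E
  malvidin-free: (1177 − 1130.1875)² / 1130.1875 = 1.9390
  malvidin-pigmented: (214 − 260.8125)² / 260.8125 = 8.4022
χ² = 1.9390 + 8.4022 = 10.3412 ≈ 10.341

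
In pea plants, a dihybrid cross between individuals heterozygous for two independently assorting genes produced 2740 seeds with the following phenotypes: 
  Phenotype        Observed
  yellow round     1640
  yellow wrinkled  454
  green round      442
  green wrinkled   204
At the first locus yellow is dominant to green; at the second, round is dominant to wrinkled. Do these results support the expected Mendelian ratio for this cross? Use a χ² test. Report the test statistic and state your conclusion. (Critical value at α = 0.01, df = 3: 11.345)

29.560; not consistent

A dihybrid F₂ with independent assortment and complete dominance at both loci gives a 9:3:3:1 phenotypic ratio.
Total ratio parts = 16. Expected numbers out of 2740:
  yellow round: 2740 × 9/16 = 1541.25
  yellow wrinkled: 2740 × 3/16 = 513.75
  green round: 2740 × 3/16 = 513.75
  green wrinkled: 2740 × 1/16 = 171.25
χ² = Σ (O − E)² / E
  yellow round: (1640 − 1541.25)² / 1541.25 = 6.3270
  yellow wrinkled: (454 − 513.75)² / 513.75 = 6.9490
  green round: (442 − 513.75)² / 513.75 = 10.0206
  green wrinkled: (204 − 171.25)² / 171.25 = 6.2631
χ² = 6.3270 + 6.9490 + 10.0206 + 6.2631 = 29.5597 ≈ 29.560
Degrees of freedom = 4 − 1 = 3; critical value at α = 0.01 is 11.345.
Since 29.560 > 11.345, we reject the null hypothesis — the data do not fit the 9:3:3:1 ratio.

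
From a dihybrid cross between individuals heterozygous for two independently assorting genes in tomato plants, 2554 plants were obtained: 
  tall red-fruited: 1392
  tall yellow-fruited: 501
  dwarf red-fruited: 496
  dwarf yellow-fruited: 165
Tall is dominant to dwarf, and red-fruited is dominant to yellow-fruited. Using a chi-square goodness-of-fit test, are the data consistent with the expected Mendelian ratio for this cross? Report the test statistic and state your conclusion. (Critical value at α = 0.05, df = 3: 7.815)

3.202; consistent

A dihybrid F₂ with independent assortment and complete dominance at both loci gives a 9:3:3:1 phenotypic ratio.
Expected counts for N = 2554 under a 9:3:3:1 ratio (total parts = 16):
  tall red-fruited: 2554 × 9/16 = 1436.625
  tall yellow-fruited: 2554 × 3/16 = 478.875
  dwarf red-fruited: 2554 × 3/16 = 478.875
  dwarf yellow-fruited: 2554 × 1/16 = 159.625
χ² = Σ (O − E)² / E
  tall red-fruited: (1392 − 1436.625)² / 1436.625 = 1.3862
  tall yellow-fruited: (501 − 478.875)² / 478.875 = 1.0222
  dwarf red-fruited: (496 − 478.875)² / 478.875 = 0.6124
  dwarf yellow-fruited: (165 − 159.625)² / 159.625 = 0.1810
χ² = 1.3862 + 1.0222 + 0.6124 + 0.1810 = 3.2018 ≈ 3.202
Degrees of freedom = 4 − 1 = 3; critical value at α = 0.05 is 7.815.
Since 3.202 < 7.815, we fail to reject the null hypothesis — the data are consistent with the 9:3:3:1 ratio.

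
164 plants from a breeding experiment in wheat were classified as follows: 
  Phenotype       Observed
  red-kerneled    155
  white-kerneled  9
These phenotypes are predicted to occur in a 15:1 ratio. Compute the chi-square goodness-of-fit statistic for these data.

The 15:1 ratio has 16 parts, so with N = 164 the expected counts are:
  red-kerneled: 164 × 15/16 = 153.75
  white-kerneled: 164 × 1/16 = 10.25
χ² = Σ (O − E)² / E
  red-kerneled: (155 − 153.75)² / 153.75 = 0.0102
  white-kerneled: (9 − 10.25)² / 10.25 = 0.1524
χ² = 0.0102 + 0.1524 = 0.1626 ≈ 0.163

0.163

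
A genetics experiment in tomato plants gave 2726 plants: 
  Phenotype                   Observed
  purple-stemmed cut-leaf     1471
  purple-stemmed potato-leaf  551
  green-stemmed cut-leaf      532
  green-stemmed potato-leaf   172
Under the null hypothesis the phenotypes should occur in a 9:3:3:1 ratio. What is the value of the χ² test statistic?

Under the 9:3:3:1 hypothesis (Σ ratio = 16, N = 2726):
  purple-stemmed cut-leaf: 2726 × 9/16 = 1533.375
  purple-stemmed potato-leaf: 2726 × 3/16 = 511.125
  green-stemmed cut-leaf: 2726 × 3/16 = 511.125
  green-stemmed potato-leaf: 2726 × 1/16 = 170.375
χ² = Σ (O − E)² / E
  purple-stemmed cut-leaf: (1471 − 1533.375)² / 1533.375 = 2.5373
  purple-stemmed potato-leaf: (551 − 511.125)² / 511.125 = 3.1108
  green-stemmed cut-leaf: (532 − 511.125)² / 511.125 = 0.8526
  green-stemmed potato-leaf: (172 − 170.375)² / 170.375 = 0.0155
χ² = 2.5373 + 3.1108 + 0.8526 + 0.0155 = 6.5162 ≈ 6.516

6.516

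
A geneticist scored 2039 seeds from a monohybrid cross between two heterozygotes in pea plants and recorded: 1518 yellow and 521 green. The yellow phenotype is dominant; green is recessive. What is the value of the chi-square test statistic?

For a monohybrid cross between heterozygotes with complete dominance, the expected phenotypic ratio is 3:1.
Total ratio parts = 4. Expected numbers out of 2039:
  yellow: 2039 × 3/4 = 1529.25
  green: 2039 × 1/4 = 509.75
χ² = Σ (O − E)² / E
  yellow: (1518 − 1529.25)² / 1529.25 = 0.0828
  green: (521 − 509.75)² / 509.75 = 0.2483
χ² = 0.0828 + 0.2483 = 0.3311 ≈ 0.331

0.331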